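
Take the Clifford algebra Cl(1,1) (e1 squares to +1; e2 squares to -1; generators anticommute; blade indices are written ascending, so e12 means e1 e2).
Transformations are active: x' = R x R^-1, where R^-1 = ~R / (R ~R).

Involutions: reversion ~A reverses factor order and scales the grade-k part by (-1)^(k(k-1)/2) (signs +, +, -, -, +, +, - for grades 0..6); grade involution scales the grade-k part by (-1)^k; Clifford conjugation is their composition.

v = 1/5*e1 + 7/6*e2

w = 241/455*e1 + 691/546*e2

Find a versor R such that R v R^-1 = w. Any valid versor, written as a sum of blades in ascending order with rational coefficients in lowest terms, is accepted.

A norm check does it: q(v) = q(w) = -1189/900, hence R = v + w = 332/455*e1 + 664/273*e2 realises the map — parallel part kept, (v - w)/2 negated, v carried to w.
Answer: 332/455*e1 + 664/273*e2


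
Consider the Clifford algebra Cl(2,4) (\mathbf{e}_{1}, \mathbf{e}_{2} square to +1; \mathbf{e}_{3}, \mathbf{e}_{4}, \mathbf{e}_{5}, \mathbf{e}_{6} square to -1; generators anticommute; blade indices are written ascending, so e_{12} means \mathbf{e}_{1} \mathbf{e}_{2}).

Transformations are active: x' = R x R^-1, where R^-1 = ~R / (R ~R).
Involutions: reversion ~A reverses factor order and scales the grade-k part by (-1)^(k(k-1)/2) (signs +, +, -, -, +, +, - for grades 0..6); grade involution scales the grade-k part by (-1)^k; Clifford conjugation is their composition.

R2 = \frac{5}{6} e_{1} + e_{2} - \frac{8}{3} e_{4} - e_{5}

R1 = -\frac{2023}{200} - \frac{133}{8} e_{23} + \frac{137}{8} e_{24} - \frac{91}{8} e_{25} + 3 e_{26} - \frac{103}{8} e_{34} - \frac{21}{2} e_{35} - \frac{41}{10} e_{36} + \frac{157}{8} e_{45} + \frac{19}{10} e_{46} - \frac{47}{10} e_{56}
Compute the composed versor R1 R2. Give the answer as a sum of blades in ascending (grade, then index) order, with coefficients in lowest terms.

Distribute over the terms of R2 (each basis-blade product reordered to ascending indices, repeated generators contracted through their squares):
R1 (\frac{5}{6} e_{1}) = -\frac{2023}{240} e_{1} - \frac{665}{48} e_{123} + \frac{685}{48} e_{124} - \frac{455}{48} e_{125} + \frac{5}{2} e_{126} - \frac{515}{48} e_{134} - \frac{35}{4} e_{135} - \frac{41}{12} e_{136} + \frac{785}{48} e_{145} + \frac{19}{12} e_{146} - \frac{47}{12} e_{156}
R1 (e_{2}) = -\frac{2023}{200} e_{2} + \frac{133}{8} e_{3} - \frac{137}{8} e_{4} + \frac{91}{8} e_{5} - 3 e_{6} - \frac{103}{8} e_{234} - \frac{21}{2} e_{235} - \frac{41}{10} e_{236} + \frac{157}{8} e_{245} + \frac{19}{10} e_{246} - \frac{47}{10} e_{256}
R1 (-\frac{8}{3} e_{4}) = \frac{137}{3} e_{2} - \frac{103}{3} e_{3} + \frac{2023}{75} e_{4} - \frac{157}{3} e_{5} - \frac{76}{15} e_{6} + \frac{133}{3} e_{234} - \frac{91}{3} e_{245} + 8 e_{246} - 28 e_{345} - \frac{164}{15} e_{346} + \frac{188}{15} e_{456}
R1 (-e_{5}) = -\frac{91}{8} e_{2} - \frac{21}{2} e_{3} + \frac{157}{8} e_{4} + \frac{2023}{200} e_{5} + \frac{47}{10} e_{6} + \frac{133}{8} e_{235} - \frac{137}{8} e_{245} + 3 e_{256} + \frac{103}{8} e_{345} - \frac{41}{10} e_{356} + \frac{19}{10} e_{456}
Summing the partial products and collecting blades:
Answer: -\frac{2023}{240} e_{1} + \frac{7253}{300} e_{2} - \frac{677}{24} e_{3} + \frac{4421}{150} e_{4} - \frac{9253}{300} e_{5} - \frac{101}{30} e_{6} - \frac{665}{48} e_{123} + \frac{685}{48} e_{124} - \frac{455}{48} e_{125} + \frac{5}{2} e_{126} - \frac{515}{48} e_{134} - \frac{35}{4} e_{135} - \frac{41}{12} e_{136} + \frac{785}{48} e_{145} + \frac{19}{12} e_{146} - \frac{47}{12} e_{156} + \frac{755}{24} e_{234} + \frac{49}{8} e_{235} - \frac{41}{10} e_{236} - \frac{167}{6} e_{245} + \frac{99}{10} e_{246} - \frac{17}{10} e_{256} - \frac{121}{8} e_{345} - \frac{164}{15} e_{346} - \frac{41}{10} e_{356} + \frac{433}{30} e_{456}


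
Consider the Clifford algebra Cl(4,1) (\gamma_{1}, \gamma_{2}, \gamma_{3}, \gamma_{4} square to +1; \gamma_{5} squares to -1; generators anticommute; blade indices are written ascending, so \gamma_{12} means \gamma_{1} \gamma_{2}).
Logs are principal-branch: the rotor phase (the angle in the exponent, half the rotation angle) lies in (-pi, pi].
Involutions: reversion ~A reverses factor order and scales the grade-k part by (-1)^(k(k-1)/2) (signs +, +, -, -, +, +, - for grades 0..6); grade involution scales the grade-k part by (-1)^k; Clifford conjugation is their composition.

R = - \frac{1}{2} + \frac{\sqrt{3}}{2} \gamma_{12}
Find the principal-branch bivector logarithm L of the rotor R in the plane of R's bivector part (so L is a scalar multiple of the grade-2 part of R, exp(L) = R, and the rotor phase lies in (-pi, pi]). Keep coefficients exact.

The scalar part of R is - \frac{1}{2}, so the principal-branch rotor phase is pinned; divide the bivector part by its sine to get the unit plane — L is the phase times that plane.
Concretely: cos(phase) = - \frac{1}{2} gives phase = ±\frac{2 \pi}{3}, and since phase/sin(phase) is even the sign is immaterial: L = (phase/sin(phase)) * <R>_2 = (\frac{4 \sqrt{3} \pi}{9}) * <R>_2.
Answer: \frac{2 \pi}{3} \gamma_{12}


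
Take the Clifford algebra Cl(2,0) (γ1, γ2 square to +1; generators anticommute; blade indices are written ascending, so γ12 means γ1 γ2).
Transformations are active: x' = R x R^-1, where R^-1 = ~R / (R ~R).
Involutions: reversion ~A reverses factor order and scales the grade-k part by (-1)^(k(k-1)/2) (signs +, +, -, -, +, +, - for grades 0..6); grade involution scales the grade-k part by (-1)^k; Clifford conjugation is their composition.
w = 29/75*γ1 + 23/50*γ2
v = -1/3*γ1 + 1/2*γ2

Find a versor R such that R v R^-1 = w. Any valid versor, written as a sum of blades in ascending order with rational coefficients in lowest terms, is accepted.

Why this works: both vectors square to 13/36, so q(v) = q(w) and R = v + w = 4/75*γ1 + 24/25*γ2 carries v to w — its own direction survives, the complement (v - w)/2 flips.
Answer: 4/75*γ1 + 24/25*γ2


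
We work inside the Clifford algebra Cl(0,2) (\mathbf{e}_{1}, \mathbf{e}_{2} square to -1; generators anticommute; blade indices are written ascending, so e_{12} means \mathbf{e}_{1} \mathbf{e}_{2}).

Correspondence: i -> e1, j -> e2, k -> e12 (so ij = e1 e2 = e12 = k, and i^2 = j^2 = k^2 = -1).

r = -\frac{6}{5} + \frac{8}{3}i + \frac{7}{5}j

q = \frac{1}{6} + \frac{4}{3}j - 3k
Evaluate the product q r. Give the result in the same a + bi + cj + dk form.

In blades: q = \frac{1}{6} + \frac{4}{3} e_{2} - 3 e_{12}, r = -\frac{6}{5} + \frac{8}{3} e_{1} + \frac{7}{5} e_{2}.
Distribute q over r term by term (generator squares from the signature, products reordered to ascending indices): (\frac{1}{6})*r = -\frac{1}{5} + \frac{4}{9} e_{1} + \frac{7}{30} e_{2}; (\frac{4}{3} e_{2})*r = -\frac{28}{15} - \frac{8}{5} e_{2} - \frac{32}{9} e_{12}; (-3 e_{12})*r = \frac{21}{5} e_{1} - 8 e_{2} + \frac{18}{5} e_{12}.
Sum: -\frac{31}{15} + \frac{209}{45} e_{1} - \frac{281}{30} e_{2} + \frac{2}{45} e_{12}; translating back through the correspondence:
Answer: -\frac{31}{15} + \frac{209}{45}i - \frac{281}{30}j + \frac{2}{45}k


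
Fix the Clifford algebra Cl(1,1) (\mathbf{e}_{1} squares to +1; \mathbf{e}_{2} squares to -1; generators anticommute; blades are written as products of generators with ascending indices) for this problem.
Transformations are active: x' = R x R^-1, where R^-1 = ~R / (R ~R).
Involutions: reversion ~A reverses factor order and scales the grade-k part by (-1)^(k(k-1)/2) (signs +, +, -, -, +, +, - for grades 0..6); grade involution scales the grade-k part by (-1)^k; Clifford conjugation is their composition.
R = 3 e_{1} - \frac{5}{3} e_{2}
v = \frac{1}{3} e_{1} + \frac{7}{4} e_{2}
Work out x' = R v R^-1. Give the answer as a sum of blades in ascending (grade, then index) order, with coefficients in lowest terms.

~R = 3 e_{1} - \frac{5}{3} e_{2}, and R ~R = \frac{56}{9}, so R^-1 = ~R / (\frac{56}{9}).
R v = \frac{47}{12} + \frac{209}{36} e_{1} e_{2}
Answer: \frac{1157}{336} e_{1} - \frac{431}{112} e_{2}


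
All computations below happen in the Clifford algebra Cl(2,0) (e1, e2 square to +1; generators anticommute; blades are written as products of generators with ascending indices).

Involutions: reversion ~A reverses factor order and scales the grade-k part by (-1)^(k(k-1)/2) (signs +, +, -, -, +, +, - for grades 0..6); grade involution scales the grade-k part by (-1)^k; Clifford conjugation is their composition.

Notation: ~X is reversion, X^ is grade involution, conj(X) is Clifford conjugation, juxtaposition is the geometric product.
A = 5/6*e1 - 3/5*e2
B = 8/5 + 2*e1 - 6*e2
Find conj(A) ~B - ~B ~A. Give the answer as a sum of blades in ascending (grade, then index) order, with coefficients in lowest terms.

first term: -79/15 - 4/3*e1 + 24/25*e2 + 19/5*e1 e2
second term: 79/15 + 4/3*e1 - 24/25*e2 + 19/5*e1 e2
Answer: -158/15 - 8/3*e1 + 48/25*e2


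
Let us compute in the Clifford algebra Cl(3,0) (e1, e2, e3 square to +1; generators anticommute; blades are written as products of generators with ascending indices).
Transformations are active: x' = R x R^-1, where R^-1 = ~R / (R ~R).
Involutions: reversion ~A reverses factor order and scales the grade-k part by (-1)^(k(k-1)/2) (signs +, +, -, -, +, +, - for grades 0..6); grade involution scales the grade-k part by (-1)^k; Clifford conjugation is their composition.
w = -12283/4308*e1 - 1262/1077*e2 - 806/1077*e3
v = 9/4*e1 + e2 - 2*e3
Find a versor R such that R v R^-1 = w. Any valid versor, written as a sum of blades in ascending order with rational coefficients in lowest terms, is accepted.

Why this works: both vectors square to 161/16, so q(v) = q(w) and R = v + w = -1295/2154*e1 - 185/1077*e2 - 2960/1077*e3 carries v to w — its own direction survives, the complement (v - w)/2 flips.
Answer: -1295/2154*e1 - 185/1077*e2 - 2960/1077*e3


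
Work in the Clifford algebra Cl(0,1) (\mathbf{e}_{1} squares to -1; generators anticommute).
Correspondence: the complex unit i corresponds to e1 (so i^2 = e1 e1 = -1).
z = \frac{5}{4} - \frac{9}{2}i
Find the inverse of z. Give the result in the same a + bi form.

In blades: z = \frac{5}{4} - \frac{9}{2} e_{1}.
With qbar = \frac{5}{4} + \frac{9}{2} e_{1} (scalar fixed, mapped units negated), z qbar = \frac{349}{16} (the sum of squared coefficients), so z^-1 = qbar / (\frac{349}{16}) = \frac{20}{349} + \frac{72}{349} e_{1}; translating back:
Answer: \frac{20}{349} + \frac{72}{349}i


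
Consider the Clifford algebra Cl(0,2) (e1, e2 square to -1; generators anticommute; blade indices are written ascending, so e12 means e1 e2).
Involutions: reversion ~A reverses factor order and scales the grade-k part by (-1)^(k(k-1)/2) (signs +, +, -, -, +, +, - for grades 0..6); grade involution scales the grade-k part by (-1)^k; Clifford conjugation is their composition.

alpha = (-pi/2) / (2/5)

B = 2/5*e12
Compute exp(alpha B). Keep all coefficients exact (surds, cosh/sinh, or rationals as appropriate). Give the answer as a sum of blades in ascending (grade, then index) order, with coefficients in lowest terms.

B^2 = (2/5)^2*(e12)^2 = 4/25*(-1) = -4/25 (a basis 2-blade squares to minus the product of its generators' squares).
B^2 = -4/25 — a negative square means the series sums to a rotation: l = 2/5, alpha*l = -pi/2, so exp(alpha B) = cos(-pi/2) + (sin(-pi/2)/(2/5))*B = 0 + (-5/2)*B.
Answer: -e12


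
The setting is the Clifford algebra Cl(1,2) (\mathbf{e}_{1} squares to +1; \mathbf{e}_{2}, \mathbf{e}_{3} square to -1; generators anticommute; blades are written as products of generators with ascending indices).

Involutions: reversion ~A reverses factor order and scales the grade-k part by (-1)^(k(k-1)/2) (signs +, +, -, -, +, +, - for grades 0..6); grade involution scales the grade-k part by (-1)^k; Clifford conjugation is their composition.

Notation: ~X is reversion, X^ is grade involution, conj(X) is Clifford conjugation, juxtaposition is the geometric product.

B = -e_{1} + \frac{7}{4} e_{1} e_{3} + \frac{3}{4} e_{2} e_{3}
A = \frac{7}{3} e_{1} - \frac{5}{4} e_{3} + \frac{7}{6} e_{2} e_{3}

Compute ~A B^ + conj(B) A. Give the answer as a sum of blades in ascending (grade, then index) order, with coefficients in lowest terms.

first term: \frac{77}{24} - \frac{35}{16} e_{1} - \frac{15}{16} e_{2} + \frac{49}{12} e_{3} + \frac{49}{24} e_{1} e_{2} + \frac{5}{4} e_{1} e_{3} + \frac{7}{12} e_{1} e_{2} e_{3}
second term: \frac{77}{24} - \frac{35}{16} e_{1} - \frac{15}{16} e_{2} + \frac{49}{12} e_{3} - \frac{49}{24} e_{1} e_{2} - \frac{5}{4} e_{1} e_{3} - \frac{7}{12} e_{1} e_{2} e_{3}
Answer: \frac{77}{12} - \frac{35}{8} e_{1} - \frac{15}{8} e_{2} + \frac{49}{6} e_{3}


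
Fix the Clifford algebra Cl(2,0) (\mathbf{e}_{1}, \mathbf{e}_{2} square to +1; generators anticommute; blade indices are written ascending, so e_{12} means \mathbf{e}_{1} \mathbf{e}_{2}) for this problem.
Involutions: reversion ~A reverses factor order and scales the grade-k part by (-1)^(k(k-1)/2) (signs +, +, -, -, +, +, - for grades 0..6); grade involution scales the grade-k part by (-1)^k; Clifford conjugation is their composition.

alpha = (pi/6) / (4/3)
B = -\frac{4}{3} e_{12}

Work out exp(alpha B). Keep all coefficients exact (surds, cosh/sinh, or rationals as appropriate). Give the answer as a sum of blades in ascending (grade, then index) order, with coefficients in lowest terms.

B^2 = (-\frac{4}{3})^2*(e_{12})^2 = \frac{16}{9}*(-1) = -\frac{16}{9} (a basis 2-blade squares to minus the product of its generators' squares).
B^2 = -\frac{16}{9} — the series telescopes trigonometrically here: l = \frac{4}{3}, alpha*l = \frac{\pi}{6}, so exp(alpha B) = cos(\frac{\pi}{6}) + (sin(\frac{\pi}{6})/(\frac{4}{3}))*B = \frac{\sqrt{3}}{2} + (\frac{3}{8})*B.
Answer: \frac{\sqrt{3}}{2} - \frac{1}{2} e_{12}


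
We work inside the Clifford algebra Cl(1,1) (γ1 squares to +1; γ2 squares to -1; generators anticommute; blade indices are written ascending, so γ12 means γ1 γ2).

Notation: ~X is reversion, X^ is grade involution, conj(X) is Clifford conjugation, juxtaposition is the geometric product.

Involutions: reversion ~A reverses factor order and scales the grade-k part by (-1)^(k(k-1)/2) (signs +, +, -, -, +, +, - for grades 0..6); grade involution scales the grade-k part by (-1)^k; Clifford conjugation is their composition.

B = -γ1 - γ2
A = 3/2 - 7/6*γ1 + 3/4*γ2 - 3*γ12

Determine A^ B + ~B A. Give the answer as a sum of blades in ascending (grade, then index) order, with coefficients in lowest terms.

first term: -23/12 - 9/2*γ1 - 9/2*γ2 - 23/12*γ12
second term: 23/12 + 3/2*γ1 + 3/2*γ2 - 23/12*γ12
Answer: -3*γ1 - 3*γ2 - 23/6*γ12


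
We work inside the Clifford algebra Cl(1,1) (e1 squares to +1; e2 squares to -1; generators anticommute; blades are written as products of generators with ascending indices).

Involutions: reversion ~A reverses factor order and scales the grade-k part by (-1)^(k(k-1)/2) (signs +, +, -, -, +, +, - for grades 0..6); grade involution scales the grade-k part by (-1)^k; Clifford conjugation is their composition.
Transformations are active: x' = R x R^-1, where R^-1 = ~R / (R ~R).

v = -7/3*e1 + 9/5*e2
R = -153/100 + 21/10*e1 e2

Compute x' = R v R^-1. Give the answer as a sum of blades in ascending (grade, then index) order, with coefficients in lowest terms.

~R = -153/100 - 21/10*e1 e2, and R ~R = -20691/10000, so R^-1 = ~R / (-20691/10000).
R v = -21/100*e1 + 1073/500*e2
Answer: 13951/6897*e1 + 15791/11495*e2


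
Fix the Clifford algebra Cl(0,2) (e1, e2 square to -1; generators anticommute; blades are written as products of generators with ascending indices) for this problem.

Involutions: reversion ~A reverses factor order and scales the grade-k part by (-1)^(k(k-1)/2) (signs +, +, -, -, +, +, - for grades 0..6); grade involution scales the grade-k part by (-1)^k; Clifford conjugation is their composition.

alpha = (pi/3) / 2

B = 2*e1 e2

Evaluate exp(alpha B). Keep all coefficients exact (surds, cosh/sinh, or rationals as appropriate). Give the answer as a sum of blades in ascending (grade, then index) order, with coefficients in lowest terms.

B^2 = (2)^2*(e1 e2)^2 = 4*(-1) = -4 (a basis 2-blade squares to minus the product of its generators' squares).
B^2 = -4 — circular case — the even/odd split gives cos and sin: l = 2, alpha*l = pi/3, so exp(alpha B) = cos(pi/3) + (sin(pi/3)/2)*B = 1/2 + (sqrt(3)/4)*B.
Answer: 1/2 + sqrt(3)/2*e1 e2


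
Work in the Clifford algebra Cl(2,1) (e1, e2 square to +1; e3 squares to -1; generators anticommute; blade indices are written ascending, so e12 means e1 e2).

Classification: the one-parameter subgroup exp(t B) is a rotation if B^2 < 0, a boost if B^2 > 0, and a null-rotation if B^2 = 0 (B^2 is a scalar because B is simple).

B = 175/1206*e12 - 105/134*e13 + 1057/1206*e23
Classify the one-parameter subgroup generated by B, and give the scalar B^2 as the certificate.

B^2 term by term: the squares give (175/1206)^2*(e12)^2 + (-105/134)^2*(e13)^2 + (1057/1206)^2*(e23)^2 = 30625/1454436*(-1) + 11025/17956*(+1) + 1117249/1454436*(+1) = 49/36 (each basis 2-blade squares to minus the product of its generators' squares); cross terms between blades sharing an index anticommute and cancel. So B^2 = 49/36.
Answer: boost, certificate B^2 = 49/36. Because 49/36 is invariant under every versor sandwich, the classification follows from its sign alone.


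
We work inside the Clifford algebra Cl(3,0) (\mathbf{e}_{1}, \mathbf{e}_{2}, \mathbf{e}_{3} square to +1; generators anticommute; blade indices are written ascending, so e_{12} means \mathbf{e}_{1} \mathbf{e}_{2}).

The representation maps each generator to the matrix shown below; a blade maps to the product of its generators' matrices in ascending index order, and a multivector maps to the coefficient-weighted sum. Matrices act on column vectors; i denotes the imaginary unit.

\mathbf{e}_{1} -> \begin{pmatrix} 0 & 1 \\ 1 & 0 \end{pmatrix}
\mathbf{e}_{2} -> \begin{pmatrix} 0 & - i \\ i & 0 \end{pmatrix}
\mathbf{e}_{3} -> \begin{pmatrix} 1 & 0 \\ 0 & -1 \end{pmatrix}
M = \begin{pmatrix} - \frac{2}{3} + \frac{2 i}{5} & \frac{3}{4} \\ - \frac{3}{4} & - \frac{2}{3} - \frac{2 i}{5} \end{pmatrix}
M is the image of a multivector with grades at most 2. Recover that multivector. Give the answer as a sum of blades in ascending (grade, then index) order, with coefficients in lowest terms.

Method: 1, rho(e_{1}), rho(e_{2}), rho(e_{3}) form a trace-orthogonal basis of the 2x2 complex matrices (tr(X Y) = 2 if X = Y, else 0), so M = m0*1 + m1*rho(e_{1}) + m2*rho(e_{2}) + m3*rho(e_{3}) with m0 = tr(M)/2 = - \frac{2}{3}, m1 = tr(M rho(e_{1}))/2 = 0, m2 = tr(M rho(e_{2}))/2 = \frac{3 i}{4}, m3 = tr(M rho(e_{3}))/2 = \frac{2 i}{5}.
Multiplying table entries, the bivector images are rho(e_{12}) = i*rho(e_{3}), rho(e_{13}) = -i*rho(e_{2}), rho(e_{23}) = i*rho(e_{1}); with real blade coefficients the real parts of m0..m3 are the coefficients of 1, e_{1}, e_{2}, e_{3} and the imaginary parts give the bivectors (e_{23}: Im m1, e_{13}: -Im m2, e_{12}: Im m3).
Answer: -\frac{2}{3} + \frac{2}{5} e_{12} - \frac{3}{4} e_{13}


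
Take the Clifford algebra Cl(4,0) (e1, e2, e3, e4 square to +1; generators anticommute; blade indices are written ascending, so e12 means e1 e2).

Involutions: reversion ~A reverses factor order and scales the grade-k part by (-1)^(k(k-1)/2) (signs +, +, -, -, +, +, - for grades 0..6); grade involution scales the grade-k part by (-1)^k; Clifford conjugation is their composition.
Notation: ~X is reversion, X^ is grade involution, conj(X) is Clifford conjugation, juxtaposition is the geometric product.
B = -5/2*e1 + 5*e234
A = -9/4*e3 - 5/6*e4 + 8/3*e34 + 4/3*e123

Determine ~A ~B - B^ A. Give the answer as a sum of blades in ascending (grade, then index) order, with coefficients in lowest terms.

first term: -40/3*e2 - 45/8*e13 - 35/4*e14 + 15/2*e23 - 45/4*e24 + 20/3*e134
second term: 40/3*e2 - 45/8*e13 - 35/4*e14 + 15/2*e23 - 45/4*e24 + 20/3*e134
Answer: -80/3*e2


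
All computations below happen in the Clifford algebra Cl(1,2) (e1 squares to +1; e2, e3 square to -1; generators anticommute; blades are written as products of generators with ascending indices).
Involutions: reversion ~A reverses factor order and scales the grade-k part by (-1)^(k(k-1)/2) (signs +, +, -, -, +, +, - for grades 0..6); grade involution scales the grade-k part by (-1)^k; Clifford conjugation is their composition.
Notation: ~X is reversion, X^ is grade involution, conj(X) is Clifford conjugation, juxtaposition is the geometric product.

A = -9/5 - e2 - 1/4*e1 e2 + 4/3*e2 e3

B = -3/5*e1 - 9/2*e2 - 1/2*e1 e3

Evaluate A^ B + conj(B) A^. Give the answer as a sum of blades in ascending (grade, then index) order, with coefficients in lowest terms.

first term: 9/2 - 9/200*e1 + 159/20*e2 - 6*e3 + 19/15*e1 e2 + 9/10*e1 e3 - 1/8*e2 e3 - 3/10*e1 e2 e3
second term: -9/2 - 441/200*e1 - 33/4*e2 - 6*e3 + 19/15*e1 e2 - 9/10*e1 e3 - 1/8*e2 e3 + 3/10*e1 e2 e3
Answer: -9/4*e1 - 3/10*e2 - 12*e3 + 38/15*e1 e2 - 1/4*e2 e3


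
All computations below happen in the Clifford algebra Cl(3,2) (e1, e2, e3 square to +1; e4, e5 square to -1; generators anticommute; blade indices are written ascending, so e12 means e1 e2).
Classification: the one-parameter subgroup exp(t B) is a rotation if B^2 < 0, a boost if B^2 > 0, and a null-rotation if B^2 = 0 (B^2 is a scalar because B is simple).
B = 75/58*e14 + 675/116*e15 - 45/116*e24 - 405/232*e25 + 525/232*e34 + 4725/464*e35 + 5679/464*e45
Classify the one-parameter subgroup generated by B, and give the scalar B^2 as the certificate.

B^2 term by term: the squares give (75/58)^2*(e14)^2 + (675/116)^2*(e15)^2 + (-45/116)^2*(e24)^2 + (-405/232)^2*(e25)^2 + (525/232)^2*(e34)^2 + (4725/464)^2*(e35)^2 + (5679/464)^2*(e45)^2 = 5625/3364*(+1) + 455625/13456*(+1) + 2025/13456*(+1) + 164025/53824*(+1) + 275625/53824*(+1) + 22325625/215296*(+1) + 32251041/215296*(-1) = -9/4 (each basis 2-blade squares to minus the product of its generators' squares); cross terms between blades sharing an index anticommute and cancel; the commuting (index-disjoint) pairs give grade-4 terms 2*c*c'*(blade product), which cancel blade by blade — e1245: 30375/6728 - 30375/6728 = 0; e1345: -354375/13456 + 354375/13456 = 0; e2345: 212625/26912 - 212625/26912 = 0 — confirming B is simple. So B^2 = -9/4.
Answer: rotation, certificate B^2 = -9/4. The invariant at work: B^2 = -9/4 is unchanged by conjugation, hence its sign classifies the subgroup whatever basis B is written in.


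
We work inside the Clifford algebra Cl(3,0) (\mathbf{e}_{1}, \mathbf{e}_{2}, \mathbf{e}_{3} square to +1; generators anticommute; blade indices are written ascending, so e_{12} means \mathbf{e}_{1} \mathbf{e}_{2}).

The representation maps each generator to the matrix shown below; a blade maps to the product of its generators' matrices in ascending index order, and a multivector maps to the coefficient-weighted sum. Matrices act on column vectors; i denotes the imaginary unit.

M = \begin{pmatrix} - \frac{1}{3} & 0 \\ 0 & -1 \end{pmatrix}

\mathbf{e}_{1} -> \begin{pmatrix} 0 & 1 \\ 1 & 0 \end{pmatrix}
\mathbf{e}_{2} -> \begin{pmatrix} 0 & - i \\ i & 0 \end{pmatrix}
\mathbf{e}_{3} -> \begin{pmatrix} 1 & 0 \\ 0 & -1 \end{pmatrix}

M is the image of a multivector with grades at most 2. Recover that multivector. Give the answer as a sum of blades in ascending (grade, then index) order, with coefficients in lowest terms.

Method: 1, rho(e_{1}), rho(e_{2}), rho(e_{3}) form a trace-orthogonal basis of the 2x2 complex matrices (tr(X Y) = 2 if X = Y, else 0), so M = m0*1 + m1*rho(e_{1}) + m2*rho(e_{2}) + m3*rho(e_{3}) with m0 = tr(M)/2 = - \frac{2}{3}, m1 = tr(M rho(e_{1}))/2 = 0, m2 = tr(M rho(e_{2}))/2 = 0, m3 = tr(M rho(e_{3}))/2 = \frac{1}{3}.
Multiplying table entries, the bivector images are rho(e_{12}) = i*rho(e_{3}), rho(e_{13}) = -i*rho(e_{2}), rho(e_{23}) = i*rho(e_{1}); with real blade coefficients the real parts of m0..m3 are the coefficients of 1, e_{1}, e_{2}, e_{3} and the imaginary parts give the bivectors (e_{23}: Im m1, e_{13}: -Im m2, e_{12}: Im m3).
Answer: -\frac{2}{3} + \frac{1}{3} e_{3}


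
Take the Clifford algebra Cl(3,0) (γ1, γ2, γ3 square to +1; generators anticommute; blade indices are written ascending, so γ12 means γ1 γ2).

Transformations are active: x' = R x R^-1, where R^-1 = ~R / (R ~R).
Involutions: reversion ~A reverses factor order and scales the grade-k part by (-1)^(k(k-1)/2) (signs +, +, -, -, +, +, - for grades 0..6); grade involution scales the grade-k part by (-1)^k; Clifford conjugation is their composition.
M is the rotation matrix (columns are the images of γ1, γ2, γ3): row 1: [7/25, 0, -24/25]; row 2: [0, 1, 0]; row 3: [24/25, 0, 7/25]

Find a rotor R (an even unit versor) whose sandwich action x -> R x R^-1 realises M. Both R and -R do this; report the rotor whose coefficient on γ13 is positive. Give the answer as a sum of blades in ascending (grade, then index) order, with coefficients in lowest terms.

Method: write R = a + b12*γ12 + b13*γ13 + b23*γ23 with a^2 + b12^2 + b13^2 + b23^2 = 1 (so R^-1 = ~R). Expanding the columns R e_j ~R gives tr M = 4a^2 - 1 and, from the antisymmetric part, M21 - M12 = -4a*b12, M13 - M31 = 4a*b13, M32 - M23 = -4a*b23.
Here tr M = 39/25, so a^2 = (1 + tr M)/4 = 16/25 and a = ±4/5. Taking a = 4/5: M21 - M12 = 0, M13 - M31 = -48/25, M32 - M23 = 0, giving b12 = 0, b13 = -3/5, b23 = 0, i.e. R = 4/5 - 3/5*γ13.
Its γ13 coefficient is negative, so report the other preimage -R.
Answer: -4/5 + 3/5*γ13. Why the constraint matters: R and -R act identically through the sandwich — M has trace 39/25 either way — so only the sign condition on γ13 picks one of the two preimages.


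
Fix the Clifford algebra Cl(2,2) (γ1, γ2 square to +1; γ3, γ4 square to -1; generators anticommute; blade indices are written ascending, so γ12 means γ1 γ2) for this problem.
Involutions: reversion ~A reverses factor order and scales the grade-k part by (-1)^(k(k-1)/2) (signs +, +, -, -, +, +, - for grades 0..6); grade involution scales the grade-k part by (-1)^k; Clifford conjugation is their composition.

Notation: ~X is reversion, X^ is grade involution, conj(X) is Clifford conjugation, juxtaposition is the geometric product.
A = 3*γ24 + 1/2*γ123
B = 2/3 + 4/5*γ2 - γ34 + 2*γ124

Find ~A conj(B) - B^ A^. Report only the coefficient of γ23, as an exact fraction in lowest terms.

first term: -6*γ1 - 12/5*γ4 - 2/5*γ13 - 3*γ23 - 2*γ24 + γ34 - 1/3*γ123 + 1/2*γ124
second term: -6*γ1 - 12/5*γ4 - 2/5*γ13 + 3*γ23 + 2*γ24 + γ34 - 1/3*γ123 + 1/2*γ124
Answer: -6


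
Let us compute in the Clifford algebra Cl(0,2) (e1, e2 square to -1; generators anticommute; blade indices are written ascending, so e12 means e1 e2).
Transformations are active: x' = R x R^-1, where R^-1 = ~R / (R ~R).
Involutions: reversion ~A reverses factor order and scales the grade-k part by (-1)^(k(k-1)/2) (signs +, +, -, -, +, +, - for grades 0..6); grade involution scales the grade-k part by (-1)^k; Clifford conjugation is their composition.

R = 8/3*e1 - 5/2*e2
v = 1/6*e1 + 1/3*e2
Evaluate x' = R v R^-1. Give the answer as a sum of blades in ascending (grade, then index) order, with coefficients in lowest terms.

~R = 8/3*e1 - 5/2*e2, and R ~R = -481/36, so R^-1 = ~R / (-481/36).
R v = 7/18 + 47/36*e12
Answer: -929/2886*e1 - 271/1443*e2


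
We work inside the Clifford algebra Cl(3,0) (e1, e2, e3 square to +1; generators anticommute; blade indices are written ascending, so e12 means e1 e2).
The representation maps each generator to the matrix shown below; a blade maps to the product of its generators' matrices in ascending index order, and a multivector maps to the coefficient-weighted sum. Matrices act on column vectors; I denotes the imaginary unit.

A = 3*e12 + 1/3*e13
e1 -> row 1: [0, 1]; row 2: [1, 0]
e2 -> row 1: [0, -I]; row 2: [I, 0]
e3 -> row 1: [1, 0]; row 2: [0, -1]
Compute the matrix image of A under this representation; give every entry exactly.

Bivector images (products of the table entries): rho(e12) = rho(e1)rho(e2) = row 1: [I, 0]; row 2: [0, -I]; rho(e13) = rho(e1)rho(e3) = row 1: [0, -1]; row 2: [1, 0].
M = (3)*rho(e12) + (1/3)*rho(e13), summed entrywise:
Answer: row 1: [3*I, -1/3]; row 2: [1/3, -3*I]


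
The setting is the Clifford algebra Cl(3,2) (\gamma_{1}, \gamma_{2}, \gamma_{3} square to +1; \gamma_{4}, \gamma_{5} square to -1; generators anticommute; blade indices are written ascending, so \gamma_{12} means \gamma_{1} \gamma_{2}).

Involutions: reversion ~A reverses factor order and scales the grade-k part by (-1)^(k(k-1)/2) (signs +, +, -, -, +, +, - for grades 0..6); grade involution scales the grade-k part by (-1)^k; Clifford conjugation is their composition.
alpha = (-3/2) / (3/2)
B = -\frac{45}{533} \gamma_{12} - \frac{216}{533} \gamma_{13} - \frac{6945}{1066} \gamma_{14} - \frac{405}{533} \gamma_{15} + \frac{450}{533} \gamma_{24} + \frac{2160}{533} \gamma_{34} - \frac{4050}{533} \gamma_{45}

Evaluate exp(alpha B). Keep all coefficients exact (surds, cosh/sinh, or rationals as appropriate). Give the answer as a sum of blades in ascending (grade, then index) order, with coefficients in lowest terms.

B^2 term by term: the squares give (-\frac{45}{533})^2*(\gamma_{12})^2 + (-\frac{216}{533})^2*(\gamma_{13})^2 + (-\frac{6945}{1066})^2*(\gamma_{14})^2 + (-\frac{405}{533})^2*(\gamma_{15})^2 + (\frac{450}{533})^2*(\gamma_{24})^2 + (\frac{2160}{533})^2*(\gamma_{34})^2 + (-\frac{4050}{533})^2*(\gamma_{45})^2 = \frac{2025}{284089}*(-1) + \frac{46656}{284089}*(-1) + \frac{48233025}{1136356}*(+1) + \frac{164025}{284089}*(+1) + \frac{202500}{284089}*(+1) + \frac{4665600}{284089}*(+1) + \frac{16402500}{284089}*(-1) = \frac{9}{4} (each basis 2-blade squares to minus the product of its generators' squares); cross terms between blades sharing an index anticommute and cancel; the commuting (index-disjoint) pairs give grade-4 terms 2*c*c'*(blade product), which cancel blade by blade — \gamma_{1234}: -\frac{194400}{284089} + \frac{194400}{284089} = 0; \gamma_{1245}: \frac{364500}{284089} - \frac{364500}{284089} = 0; \gamma_{1345}: \frac{1749600}{284089} - \frac{1749600}{284089} = 0 — confirming B is simple. So B^2 = \frac{9}{4}.
B^2 = \frac{9}{4} — hyperbolic case — the even/odd split gives cosh and sinh: l = \frac{3}{2}, alpha*l = - \frac{3}{2}, so exp(alpha B) = cosh(- \frac{3}{2}) + (sinh(- \frac{3}{2})/(\frac{3}{2}))*B = \cosh{\left(\frac{3}{2} \right)} + (- \frac{2 \sinh{\left(\frac{3}{2} \right)}}{3})*B.
Answer: \cosh{\left(\frac{3}{2} \right)} + \frac{30 \sinh{\left(\frac{3}{2} \right)}}{533} \gamma_{12} + \frac{144 \sinh{\left(\frac{3}{2} \right)}}{533} \gamma_{13} + \frac{2315 \sinh{\left(\frac{3}{2} \right)}}{533} \gamma_{14} + \frac{270 \sinh{\left(\frac{3}{2} \right)}}{533} \gamma_{15} - \frac{300 \sinh{\left(\frac{3}{2} \right)}}{533} \gamma_{24} - \frac{1440 \sinh{\left(\frac{3}{2} \right)}}{533} \gamma_{34} + \frac{2700 \sinh{\left(\frac{3}{2} \right)}}{533} \gamma_{45}


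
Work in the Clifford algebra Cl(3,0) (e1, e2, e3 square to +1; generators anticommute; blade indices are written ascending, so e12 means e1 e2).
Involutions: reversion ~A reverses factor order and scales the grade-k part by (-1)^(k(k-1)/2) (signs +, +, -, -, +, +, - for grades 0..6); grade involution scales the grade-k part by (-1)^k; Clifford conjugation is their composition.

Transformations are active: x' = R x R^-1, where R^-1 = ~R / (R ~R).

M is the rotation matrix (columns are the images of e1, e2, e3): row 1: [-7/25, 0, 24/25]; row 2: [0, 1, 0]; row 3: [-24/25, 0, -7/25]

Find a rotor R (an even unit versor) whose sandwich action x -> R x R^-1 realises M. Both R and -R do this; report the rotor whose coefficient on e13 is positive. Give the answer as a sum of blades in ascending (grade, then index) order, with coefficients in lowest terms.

Method: write R = a + b12*e12 + b13*e13 + b23*e23 with a^2 + b12^2 + b13^2 + b23^2 = 1 (so R^-1 = ~R). Expanding the columns R e_j ~R gives tr M = 4a^2 - 1 and, from the antisymmetric part, M21 - M12 = -4a*b12, M13 - M31 = 4a*b13, M32 - M23 = -4a*b23.
Here tr M = 11/25, so a^2 = (1 + tr M)/4 = 9/25 and a = ±3/5. Taking a = 3/5: M21 - M12 = 0, M13 - M31 = 48/25, M32 - M23 = 0, giving b12 = 0, b13 = 4/5, b23 = 0, i.e. R = 3/5 + 4/5*e13.
Its e13 coefficient is already positive.
Answer: 3/5 + 4/5*e13. Why the constraint matters: R and -R act identically through the sandwich — M has trace 11/25 either way — so only the sign condition on e13 picks one of the two preimages.


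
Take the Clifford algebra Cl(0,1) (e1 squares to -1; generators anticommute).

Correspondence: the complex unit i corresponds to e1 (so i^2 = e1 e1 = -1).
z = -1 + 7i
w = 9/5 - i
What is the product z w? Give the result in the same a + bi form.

In blades: z = -1 + 7*e1, w = 9/5 - e1.
Distribute z over w term by term (generator squares from the signature, products reordered to ascending indices): (-1)*w = -9/5 + e1; (7*e1)*w = 7 + 63/5*e1.
Sum: 26/5 + 68/5*e1; translating back through the correspondence:
Answer: 26/5 + 68/5*i


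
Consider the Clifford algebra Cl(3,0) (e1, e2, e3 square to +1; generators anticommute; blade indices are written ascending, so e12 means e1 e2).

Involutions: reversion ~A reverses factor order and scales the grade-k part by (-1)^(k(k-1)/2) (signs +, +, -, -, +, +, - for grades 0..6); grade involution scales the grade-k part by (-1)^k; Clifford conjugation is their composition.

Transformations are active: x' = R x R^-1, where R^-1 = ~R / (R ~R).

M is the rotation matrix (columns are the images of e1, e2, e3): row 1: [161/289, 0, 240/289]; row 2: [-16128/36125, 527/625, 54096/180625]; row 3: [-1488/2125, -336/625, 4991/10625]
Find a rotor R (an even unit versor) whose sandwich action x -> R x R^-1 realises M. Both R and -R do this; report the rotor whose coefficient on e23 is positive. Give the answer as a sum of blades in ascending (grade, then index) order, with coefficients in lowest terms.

Method: write R = a + b12*e12 + b13*e13 + b23*e23 with a^2 + b12^2 + b13^2 + b23^2 = 1 (so R^-1 = ~R). Expanding the columns R e_j ~R gives tr M = 4a^2 - 1 and, from the antisymmetric part, M21 - M12 = -4a*b12, M13 - M31 = 4a*b13, M32 - M23 = -4a*b23.
Here tr M = 13511/7225, so a^2 = (1 + tr M)/4 = 5184/7225 and a = ±72/85. Taking a = 72/85: M21 - M12 = -16128/36125, M13 - M31 = 55296/36125, M32 - M23 = -6048/7225, giving b12 = 56/425, b13 = 192/425, b23 = 21/85, i.e. R = 72/85 + 56/425*e12 + 192/425*e13 + 21/85*e23.
Its e23 coefficient is already positive.
Answer: 72/85 + 56/425*e12 + 192/425*e13 + 21/85*e23. Sheet selection: the two-to-one cover makes ±R indistinguishable at the matrix level (trace 13511/7225), so uniqueness comes from the required sign on e23.


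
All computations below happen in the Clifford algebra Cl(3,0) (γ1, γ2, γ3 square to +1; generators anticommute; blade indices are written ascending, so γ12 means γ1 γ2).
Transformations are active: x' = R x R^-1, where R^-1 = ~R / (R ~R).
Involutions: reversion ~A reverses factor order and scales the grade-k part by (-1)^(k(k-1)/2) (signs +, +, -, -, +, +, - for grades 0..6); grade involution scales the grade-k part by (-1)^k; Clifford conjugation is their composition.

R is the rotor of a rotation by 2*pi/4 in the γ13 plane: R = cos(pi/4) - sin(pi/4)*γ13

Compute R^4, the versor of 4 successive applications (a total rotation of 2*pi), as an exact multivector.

Rotor phase runs at HALF the rotation angle; powers of one rotor simply add phase, so after 4 steps in γ13 the phase is 4*pi/4 = pi and R^4 = cos(pi) - sin(pi)*γ13.
cos(pi) = -1 and sin(pi) = 0, so R^4 = -1. The total rotation 2*pi is 1 full turn, so every vector returns to itself, yet the rotor is -1, on the OTHER sheet of the double cover (an odd number of 2*pi turns).
Answer: -1


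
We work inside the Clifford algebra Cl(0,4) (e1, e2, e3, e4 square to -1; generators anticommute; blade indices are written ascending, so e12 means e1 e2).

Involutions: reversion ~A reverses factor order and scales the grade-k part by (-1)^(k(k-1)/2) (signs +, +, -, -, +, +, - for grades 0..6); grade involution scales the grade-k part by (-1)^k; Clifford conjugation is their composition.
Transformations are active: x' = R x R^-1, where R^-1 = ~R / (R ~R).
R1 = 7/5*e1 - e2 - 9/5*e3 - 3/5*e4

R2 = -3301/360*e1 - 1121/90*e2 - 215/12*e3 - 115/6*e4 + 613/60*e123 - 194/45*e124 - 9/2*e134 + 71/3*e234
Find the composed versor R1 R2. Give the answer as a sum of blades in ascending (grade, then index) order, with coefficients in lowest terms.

Distribute over the terms of R1 (each basis-blade product reordered to ascending indices, repeated generators contracted through their squares):
(7/5*e1) R2 = 23107/1800 - 7847/450*e12 - 301/12*e13 - 161/6*e14 - 4291/300*e23 + 1358/225*e24 + 63/10*e34 + 497/15*e1234
(-e2) R2 = -1121/90 - 3301/360*e12 - 613/60*e13 + 194/45*e14 + 215/12*e23 + 115/6*e24 + 71/3*e34 - 9/2*e1234
(-9/5*e3) R2 = -129/4 + 1839/100*e12 - 3301/200*e13 + 81/10*e14 - 1121/50*e23 - 213/5*e24 + 69/2*e34 + 194/25*e1234
(-3/5*e4) R2 = -23/2 - 194/75*e12 - 27/10*e13 - 3301/600*e14 + 71/5*e23 - 1121/150*e24 - 43/4*e34 + 613/100*e1234
Summing the partial products and collecting blades:
Answer: -26021/600 - 19447/1800*e12 - 10901/200*e13 - 35863/1800*e14 - 691/150*e23 - 5596/225*e24 + 3223/60*e34 + 12757/300*e1234


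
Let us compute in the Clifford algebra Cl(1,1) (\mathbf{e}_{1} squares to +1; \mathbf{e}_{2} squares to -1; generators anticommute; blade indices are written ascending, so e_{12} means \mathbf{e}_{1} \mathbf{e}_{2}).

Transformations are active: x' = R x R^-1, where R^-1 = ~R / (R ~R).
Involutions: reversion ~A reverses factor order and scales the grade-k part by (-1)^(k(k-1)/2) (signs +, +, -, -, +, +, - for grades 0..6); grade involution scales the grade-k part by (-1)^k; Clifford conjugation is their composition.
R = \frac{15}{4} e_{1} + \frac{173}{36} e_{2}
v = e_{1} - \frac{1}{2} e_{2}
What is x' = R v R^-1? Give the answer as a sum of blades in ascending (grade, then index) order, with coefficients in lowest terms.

~R = \frac{15}{4} e_{1} + \frac{173}{36} e_{2}, and R ~R = -\frac{1463}{162}, so R^-1 = ~R / (-\frac{1463}{162}).
R v = \frac{443}{72} - \frac{481}{72} e_{12}
Answer: -\frac{71509}{11704} e_{1} - \frac{70787}{11704} e_{2}


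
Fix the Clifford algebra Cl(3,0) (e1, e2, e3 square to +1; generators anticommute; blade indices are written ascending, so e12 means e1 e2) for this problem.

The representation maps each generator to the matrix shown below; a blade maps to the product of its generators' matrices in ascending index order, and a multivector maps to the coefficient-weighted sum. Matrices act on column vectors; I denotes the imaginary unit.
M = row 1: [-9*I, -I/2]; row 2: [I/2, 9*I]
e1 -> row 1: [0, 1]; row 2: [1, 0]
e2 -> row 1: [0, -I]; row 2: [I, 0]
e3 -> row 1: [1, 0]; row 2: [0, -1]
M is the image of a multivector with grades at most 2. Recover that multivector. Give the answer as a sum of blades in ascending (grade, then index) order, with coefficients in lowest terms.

Method: 1, rho(e1), rho(e2), rho(e3) form a trace-orthogonal basis of the 2x2 complex matrices (tr(X Y) = 2 if X = Y, else 0), so M = m0*1 + m1*rho(e1) + m2*rho(e2) + m3*rho(e3) with m0 = tr(M)/2 = 0, m1 = tr(M rho(e1))/2 = 0, m2 = tr(M rho(e2))/2 = 1/2, m3 = tr(M rho(e3))/2 = -9*I.
Multiplying table entries, the bivector images are rho(e12) = I*rho(e3), rho(e13) = -I*rho(e2), rho(e23) = I*rho(e1); with real blade coefficients the real parts of m0..m3 are the coefficients of 1, e1, e2, e3 and the imaginary parts give the bivectors (e23: Im m1, e13: -Im m2, e12: Im m3).
Answer: 1/2*e2 - 9*e12


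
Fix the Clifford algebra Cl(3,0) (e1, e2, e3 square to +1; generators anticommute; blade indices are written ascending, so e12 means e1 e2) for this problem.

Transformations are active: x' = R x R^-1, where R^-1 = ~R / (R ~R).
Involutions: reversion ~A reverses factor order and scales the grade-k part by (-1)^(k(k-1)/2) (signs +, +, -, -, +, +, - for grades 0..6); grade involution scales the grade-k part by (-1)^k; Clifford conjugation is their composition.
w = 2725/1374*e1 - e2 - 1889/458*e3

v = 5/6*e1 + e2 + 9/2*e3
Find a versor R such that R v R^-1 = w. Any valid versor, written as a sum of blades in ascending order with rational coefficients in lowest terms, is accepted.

Why this works: both vectors square to 395/18, so q(v) = q(w) and R = v + w = 645/229*e1 + 86/229*e3 carries v to w — its own direction survives, the complement (v - w)/2 flips.
Answer: 645/229*e1 + 86/229*e3
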